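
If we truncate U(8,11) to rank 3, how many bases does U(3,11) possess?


Truncating U(8,11) to rank 3 gives U(3,11).
Bases of U(3,11) are all 3-element subsets of 11 elements.
Number of bases = (11 choose 3) = 165.

165


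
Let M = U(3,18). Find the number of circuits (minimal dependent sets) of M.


In U(3,18), circuits are the (4)-element subsets.
Any set of 4 elements is dependent, and removing any one element gives
an independent set of size 3, so it is a minimal dependent set.
Number of circuits = (18 choose 4) = 3060.

3060


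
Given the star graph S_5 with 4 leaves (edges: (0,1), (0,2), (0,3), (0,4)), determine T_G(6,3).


A star on 5 vertices is a tree with 4 edges.
T(x,y) = x^(4) for any tree.
T(6,3) = 6^4 = 1296.

1296


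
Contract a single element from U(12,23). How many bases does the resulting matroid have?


Contracting e from U(12,23) gives U(11,22).
Bases of U(11,22) = (22 choose 11) = 705432.

705432


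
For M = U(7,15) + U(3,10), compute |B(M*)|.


(M1+M2)* = M1* + M2*.
M1* = U(8,15), bases: C(15,8) = 6435.
M2* = U(7,10), bases: C(10,7) = 120.
|B(M*)| = 6435 * 120 = 772200.

772200


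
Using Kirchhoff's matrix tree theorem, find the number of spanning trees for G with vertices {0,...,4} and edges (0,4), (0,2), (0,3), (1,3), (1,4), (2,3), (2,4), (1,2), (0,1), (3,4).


By Kirchhoff's matrix tree theorem, the number of spanning trees equals
the determinant of any cofactor of the Laplacian matrix L.
G has 5 vertices and 10 edges.
Computing the (4 x 4) cofactor determinant gives 125.

125


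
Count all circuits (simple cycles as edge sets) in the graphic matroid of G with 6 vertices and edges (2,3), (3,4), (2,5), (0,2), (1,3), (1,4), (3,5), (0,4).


A circuit in a graphic matroid = edge set of a simple cycle.
G has 6 vertices and 8 edges.
Enumerating all minimal edge subsets forming cycles...
Total circuits found: 6.

6


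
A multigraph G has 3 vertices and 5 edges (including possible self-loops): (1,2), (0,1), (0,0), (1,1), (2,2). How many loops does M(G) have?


In a graphic matroid, a loop is a self-loop edge (u,u) with rank 0.
Examining all 5 edges for self-loops...
Self-loops found: (0,0), (1,1), (2,2)
Number of loops = 3.

3


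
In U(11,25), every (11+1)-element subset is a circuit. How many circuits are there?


In U(11,25), circuits are the (12)-element subsets.
Any set of 12 elements is dependent, and removing any one element gives
an independent set of size 11, so it is a minimal dependent set.
Number of circuits = C(25,12) = 25! / (12! * 13!) = 5200300.

5200300


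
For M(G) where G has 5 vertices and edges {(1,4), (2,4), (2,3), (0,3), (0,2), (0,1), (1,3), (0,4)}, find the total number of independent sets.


An independent set in a graphic matroid is an acyclic edge subset.
G has 5 vertices and 8 edges.
Enumerate all 2^8 = 256 subsets, checking for acyclicity.
Total independent sets = 134.

134


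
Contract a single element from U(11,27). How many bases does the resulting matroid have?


Contracting e from U(11,27) gives U(10,26).
Bases of U(10,26) = C(26,10) = 26! / (10! * 16!) = 5311735.

5311735


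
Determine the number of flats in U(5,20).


Flats of U(5,20): every subset of size < 5 is a flat, plus E itself.
Count = C(20,0) + C(20,1) + C(20,2) + C(20,3) + C(20,4) + 1
     = 1 + 20 + 190 + 1140 + 4845 + 1
     = 6197.

6197


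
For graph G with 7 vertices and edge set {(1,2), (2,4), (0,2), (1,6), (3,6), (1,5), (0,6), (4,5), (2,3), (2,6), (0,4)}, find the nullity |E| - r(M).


Cycle rank (nullity) = |E| - r(M) = |E| - (|V| - c).
|E| = 11, |V| = 7, c = 1.
Nullity = 11 - (7 - 1) = 11 - 6 = 5.

5


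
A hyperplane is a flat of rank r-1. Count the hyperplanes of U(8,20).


Hyperplanes of U(8,20) are flats of rank 7.
In a uniform matroid, these are exactly the (7)-element subsets.
Count = C(20,7) = 20! / (7! * 13!) = 77520.

77520


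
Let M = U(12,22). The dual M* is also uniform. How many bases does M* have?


The dual of U(r,n) is U(n-r, n) = U(10,22).
Bases of U(10,22) are all (10)-element subsets.
|B(M*)| = C(22,10) = 22! / (10! * 12!) = 646646.

646646


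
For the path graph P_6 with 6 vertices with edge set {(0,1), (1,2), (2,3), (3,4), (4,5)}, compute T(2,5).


A path on 6 vertices is a tree with 5 edges.
T(x,y) = x^(5) for any tree.
T(2,5) = 2^5 = 32.

32


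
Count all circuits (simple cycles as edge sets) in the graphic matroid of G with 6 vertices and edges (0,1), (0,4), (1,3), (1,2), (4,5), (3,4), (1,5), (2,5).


A circuit in a graphic matroid = edge set of a simple cycle.
G has 6 vertices and 8 edges.
Enumerating all minimal edge subsets forming cycles...
Total circuits found: 6.

6


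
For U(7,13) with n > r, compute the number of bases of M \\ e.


Deleting e from U(7,13) gives U(7,12) since n > r.
Bases of U(7,12) = C(12,7) = 792.

792


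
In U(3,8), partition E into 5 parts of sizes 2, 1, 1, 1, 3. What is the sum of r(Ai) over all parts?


r(Ai) = min(|Ai|, 3) for each part.
Sum = min(2,3) + min(1,3) + min(1,3) + min(1,3) + min(3,3)
    = 2 + 1 + 1 + 1 + 3
    = 8.

8


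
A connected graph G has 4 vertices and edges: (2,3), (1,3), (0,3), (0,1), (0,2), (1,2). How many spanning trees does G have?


By Kirchhoff's matrix tree theorem, the number of spanning trees equals
the determinant of any cofactor of the Laplacian matrix L.
G has 4 vertices and 6 edges.
Computing the (3 x 3) cofactor determinant gives 16.

16


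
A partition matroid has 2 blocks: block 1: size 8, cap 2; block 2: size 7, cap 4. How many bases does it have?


A basis picks exactly ci elements from block i.
Number of bases = product of C(|Si|, ci).
= C(8,2) * C(7,4)
= 28 * 35
= 980.

980


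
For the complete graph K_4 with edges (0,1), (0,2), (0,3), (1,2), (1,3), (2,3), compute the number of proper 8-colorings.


P(K_4, k) = k(k-1)(k-2)...(k-3).
P(8) = (8) * (7) * (6) * (5) = 1680.

1680


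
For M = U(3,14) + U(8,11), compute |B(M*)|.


(M1+M2)* = M1* + M2*.
M1* = U(11,14), bases: C(14,11) = 364.
M2* = U(3,11), bases: C(11,3) = 165.
|B(M*)| = 364 * 165 = 60060.

60060


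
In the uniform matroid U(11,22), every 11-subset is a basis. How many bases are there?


Bases of U(11,22) are all 11-element subsets of the 22-element ground set.
Number of bases = C(22,11).
C(22,11) = 705432.

705432


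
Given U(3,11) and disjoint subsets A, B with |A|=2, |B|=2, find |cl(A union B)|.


|A union B| = 2 + 2 = 4 (disjoint).
In U(3,11), cl(S) = S if |S| < 3, else cl(S) = E.
Since 4 >= 3, cl(A union B) = E.
|cl(A union B)| = 11.

11


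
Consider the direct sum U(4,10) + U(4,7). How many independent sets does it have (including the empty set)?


For a direct sum, |I(M1+M2)| = |I(M1)| * |I(M2)|.
|I(U(4,10))| = sum C(10,k) for k=0..4 = 386.
|I(U(4,7))| = sum C(7,k) for k=0..4 = 99.
Total = 386 * 99 = 38214.

38214


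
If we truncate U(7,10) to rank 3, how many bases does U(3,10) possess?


Truncating U(7,10) to rank 3 gives U(3,10).
Bases of U(3,10) are all 3-element subsets of 10 elements.
Number of bases = (10 choose 3) = 120.

120


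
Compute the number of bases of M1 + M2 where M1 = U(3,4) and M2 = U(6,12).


Bases of a direct sum M1 + M2: |B| = |B(M1)| * |B(M2)|.
|B(U(3,4))| = C(4,3) = 4.
|B(U(6,12))| = C(12,6) = 924.
Total bases = 4 * 924 = 3696.

3696


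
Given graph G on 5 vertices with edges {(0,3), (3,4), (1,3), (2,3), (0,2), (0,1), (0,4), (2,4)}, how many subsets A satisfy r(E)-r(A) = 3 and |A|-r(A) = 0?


R(x,y) = sum over A in 2^E of x^(r(E)-r(A)) * y^(|A|-r(A)).
G has 5 vertices, 8 edges. r(E) = 4.
Enumerate all 2^8 = 256 subsets.
Count subsets with r(E)-r(A)=3 and |A|-r(A)=0: 8.

8


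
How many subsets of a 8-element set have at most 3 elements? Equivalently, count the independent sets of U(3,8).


Independent sets of U(3,8) are all subsets of size <= 3.
Count = (8 choose 0) + (8 choose 1) + (8 choose 2) + (8 choose 3)
     = 1 + 8 + 28 + 56
     = 93.

93


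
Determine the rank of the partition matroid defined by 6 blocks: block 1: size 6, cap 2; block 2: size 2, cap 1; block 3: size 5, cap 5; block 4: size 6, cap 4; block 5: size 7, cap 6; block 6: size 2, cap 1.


Rank of a partition matroid = sum of min(|Si|, ci) for each block.
= min(6,2) + min(2,1) + min(5,5) + min(6,4) + min(7,6) + min(2,1)
= 2 + 1 + 5 + 4 + 6 + 1
= 19.

19


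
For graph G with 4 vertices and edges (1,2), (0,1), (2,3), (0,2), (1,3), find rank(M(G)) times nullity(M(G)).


r(M) = |V| - c = 4 - 1 = 3.
nullity = |E| - r(M) = 5 - 3 = 2.
Product = 3 * 2 = 6.

6


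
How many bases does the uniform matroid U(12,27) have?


Bases of U(12,27) are all 12-element subsets of the 27-element ground set.
Number of bases = C(27,12).
C(27,12) = 27! / (12! * 15!) = 17383860.

17383860


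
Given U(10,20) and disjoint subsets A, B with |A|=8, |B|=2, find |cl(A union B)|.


|A union B| = 8 + 2 = 10 (disjoint).
In U(10,20), cl(S) = S if |S| < 10, else cl(S) = E.
Since 10 >= 10, cl(A union B) = E.
|cl(A union B)| = 20.

20


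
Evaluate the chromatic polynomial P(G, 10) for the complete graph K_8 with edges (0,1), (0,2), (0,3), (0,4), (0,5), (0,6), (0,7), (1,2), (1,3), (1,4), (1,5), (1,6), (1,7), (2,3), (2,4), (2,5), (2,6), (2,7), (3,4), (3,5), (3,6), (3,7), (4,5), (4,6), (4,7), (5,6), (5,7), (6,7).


P(K_8, k) = k(k-1)(k-2)...(k-7).
P(10) = (10) * (9) * (8) * (7) * (6) * (5) * (4) * (3) = 1814400.

1814400


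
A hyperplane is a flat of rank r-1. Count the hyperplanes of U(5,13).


Hyperplanes of U(5,13) are flats of rank 4.
In a uniform matroid, these are exactly the (4)-element subsets.
Count = C(13,4) = 13! / (4! * 9!) = 715.

715


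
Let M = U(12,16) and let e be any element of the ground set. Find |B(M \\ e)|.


Deleting e from U(12,16) gives U(12,15) since n > r.
Bases of U(12,15) = C(15,12) = 15! / (12! * 3!) = 455.

455


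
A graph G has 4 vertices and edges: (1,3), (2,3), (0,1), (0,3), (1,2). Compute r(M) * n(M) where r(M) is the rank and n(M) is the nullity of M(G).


r(M) = |V| - c = 4 - 1 = 3.
nullity = |E| - r(M) = 5 - 3 = 2.
Product = 3 * 2 = 6.

6


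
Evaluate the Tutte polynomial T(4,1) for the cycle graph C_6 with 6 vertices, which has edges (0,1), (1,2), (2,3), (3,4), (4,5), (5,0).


T(C_6; x,y) = x + x^2 + ... + x^(5) + y.
T(4,1) = 4^1 + 4^2 + 4^3 + 4^4 + 4^5 + 1
= 4 + 16 + 64 + 256 + 1024 + 1
= 1365.

1365


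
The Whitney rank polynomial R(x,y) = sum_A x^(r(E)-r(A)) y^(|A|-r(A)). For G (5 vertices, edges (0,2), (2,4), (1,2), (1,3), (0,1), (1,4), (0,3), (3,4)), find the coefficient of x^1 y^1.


R(x,y) = sum over A in 2^E of x^(r(E)-r(A)) * y^(|A|-r(A)).
G has 5 vertices, 8 edges. r(E) = 4.
Enumerate all 2^8 = 256 subsets.
Count subsets with r(E)-r(A)=1 and |A|-r(A)=1: 25.

25


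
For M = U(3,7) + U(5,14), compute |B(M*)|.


(M1+M2)* = M1* + M2*.
M1* = U(4,7), bases: C(7,4) = 35.
M2* = U(9,14), bases: C(14,9) = 2002.
|B(M*)| = 35 * 2002 = 70070.

70070


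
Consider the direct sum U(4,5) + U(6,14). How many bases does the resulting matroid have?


Bases of a direct sum M1 + M2: |B| = |B(M1)| * |B(M2)|.
|B(U(4,5))| = C(5,4) = 5.
|B(U(6,14))| = C(14,6) = 3003.
Total bases = 5 * 3003 = 15015.

15015


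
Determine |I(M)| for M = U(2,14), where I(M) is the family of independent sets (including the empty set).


Independent sets of U(2,14) are all subsets of size <= 2.
Count = (14 choose 0) + (14 choose 1) + (14 choose 2)
     = 1 + 14 + 91
     = 106.

106


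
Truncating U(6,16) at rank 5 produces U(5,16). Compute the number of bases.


Truncating U(6,16) to rank 5 gives U(5,16).
Bases of U(5,16) are all 5-element subsets of 16 elements.
Number of bases = C(16,5) = 16! / (5! * 11!) = 4368.

4368


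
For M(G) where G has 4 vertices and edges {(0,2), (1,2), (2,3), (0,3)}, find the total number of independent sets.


An independent set in a graphic matroid is an acyclic edge subset.
G has 4 vertices and 4 edges.
Enumerate all 2^4 = 16 subsets, checking for acyclicity.
Total independent sets = 14.

14


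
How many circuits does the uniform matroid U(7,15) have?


In U(7,15), circuits are the (8)-element subsets.
Any set of 8 elements is dependent, and removing any one element gives
an independent set of size 7, so it is a minimal dependent set.
Number of circuits = C(15,8) = 6435.

6435


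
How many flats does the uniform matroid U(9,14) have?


Flats of U(9,14): every subset of size < 9 is a flat, plus E itself.
Count = (14 choose 0) + (14 choose 1) + (14 choose 2) + (14 choose 3) + (14 choose 4) + (14 choose 5) + (14 choose 6) + (14 choose 7) + (14 choose 8) + 1
     = 1 + 14 + 91 + 364 + 1001 + 2002 + 3003 + 3432 + 3003 + 1
     = 12912.

12912


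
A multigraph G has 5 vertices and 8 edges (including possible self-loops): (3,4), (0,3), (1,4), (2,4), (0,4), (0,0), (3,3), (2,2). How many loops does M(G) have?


In a graphic matroid, a loop is a self-loop edge (u,u) with rank 0.
Examining all 8 edges for self-loops...
Self-loops found: (0,0), (3,3), (2,2)
Number of loops = 3.

3


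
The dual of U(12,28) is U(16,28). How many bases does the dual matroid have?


The dual of U(r,n) is U(n-r, n) = U(16,28).
Bases of U(16,28) are all (16)-element subsets.
|B(M*)| = C(28,16) = 30421755.

30421755


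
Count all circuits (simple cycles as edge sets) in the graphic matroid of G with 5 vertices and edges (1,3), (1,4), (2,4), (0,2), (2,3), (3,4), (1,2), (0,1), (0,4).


A circuit in a graphic matroid = edge set of a simple cycle.
G has 5 vertices and 9 edges.
Enumerating all minimal edge subsets forming cycles...
Total circuits found: 22.

22


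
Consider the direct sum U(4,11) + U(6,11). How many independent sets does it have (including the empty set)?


For a direct sum, |I(M1+M2)| = |I(M1)| * |I(M2)|.
|I(U(4,11))| = sum C(11,k) for k=0..4 = 562.
|I(U(6,11))| = sum C(11,k) for k=0..6 = 1486.
Total = 562 * 1486 = 835132.

835132


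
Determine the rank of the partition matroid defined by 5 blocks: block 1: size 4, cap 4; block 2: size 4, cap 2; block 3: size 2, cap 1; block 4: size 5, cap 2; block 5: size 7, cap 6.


Rank of a partition matroid = sum of min(|Si|, ci) for each block.
= min(4,4) + min(4,2) + min(2,1) + min(5,2) + min(7,6)
= 4 + 2 + 1 + 2 + 6
= 15.

15


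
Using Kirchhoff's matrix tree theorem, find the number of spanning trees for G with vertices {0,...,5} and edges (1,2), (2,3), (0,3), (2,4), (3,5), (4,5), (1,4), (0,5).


By Kirchhoff's matrix tree theorem, the number of spanning trees equals
the determinant of any cofactor of the Laplacian matrix L.
G has 6 vertices and 8 edges.
Computing the (5 x 5) cofactor determinant gives 30.

30


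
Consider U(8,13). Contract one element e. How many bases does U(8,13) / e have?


Contracting e from U(8,13) gives U(7,12).
Bases of U(7,12) = C(12,7) = 792.

792


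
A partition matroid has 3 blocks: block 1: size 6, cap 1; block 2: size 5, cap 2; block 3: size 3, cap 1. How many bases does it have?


A basis picks exactly ci elements from block i.
Number of bases = product of C(|Si|, ci).
= C(6,1) * C(5,2) * C(3,1)
= 6 * 10 * 3
= 180.

180


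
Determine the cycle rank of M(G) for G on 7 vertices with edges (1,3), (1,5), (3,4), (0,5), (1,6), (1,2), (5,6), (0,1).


Cycle rank (nullity) = |E| - r(M) = |E| - (|V| - c).
|E| = 8, |V| = 7, c = 1.
Nullity = 8 - (7 - 1) = 8 - 6 = 2.

2


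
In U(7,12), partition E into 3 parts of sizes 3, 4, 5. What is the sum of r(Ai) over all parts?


r(Ai) = min(|Ai|, 7) for each part.
Sum = min(3,7) + min(4,7) + min(5,7)
    = 3 + 4 + 5
    = 12.

12


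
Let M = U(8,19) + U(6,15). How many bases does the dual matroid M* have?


(M1+M2)* = M1* + M2*.
M1* = U(11,19), bases: C(19,11) = 75582.
M2* = U(9,15), bases: C(15,9) = 5005.
|B(M*)| = 75582 * 5005 = 378287910.

378287910


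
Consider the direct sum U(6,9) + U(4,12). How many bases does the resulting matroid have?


Bases of a direct sum M1 + M2: |B| = |B(M1)| * |B(M2)|.
|B(U(6,9))| = C(9,6) = 84.
|B(U(4,12))| = C(12,4) = 495.
Total bases = 84 * 495 = 41580.

41580


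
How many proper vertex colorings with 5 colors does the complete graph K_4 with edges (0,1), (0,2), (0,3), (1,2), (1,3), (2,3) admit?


P(K_4, k) = k(k-1)(k-2)...(k-3).
P(5) = (5) * (4) * (3) * (2) = 120.

120


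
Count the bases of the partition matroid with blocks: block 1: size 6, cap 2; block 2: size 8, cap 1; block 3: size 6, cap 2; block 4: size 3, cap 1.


A basis picks exactly ci elements from block i.
Number of bases = product of C(|Si|, ci).
= C(6,2) * C(8,1) * C(6,2) * C(3,1)
= 15 * 8 * 15 * 3
= 5400.

5400


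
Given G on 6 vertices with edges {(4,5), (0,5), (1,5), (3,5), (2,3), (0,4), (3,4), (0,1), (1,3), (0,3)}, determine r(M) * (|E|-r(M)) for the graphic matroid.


r(M) = |V| - c = 6 - 1 = 5.
nullity = |E| - r(M) = 10 - 5 = 5.
Product = 5 * 5 = 25.

25


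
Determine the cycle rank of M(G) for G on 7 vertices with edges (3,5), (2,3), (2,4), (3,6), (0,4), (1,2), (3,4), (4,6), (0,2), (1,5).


Cycle rank (nullity) = |E| - r(M) = |E| - (|V| - c).
|E| = 10, |V| = 7, c = 1.
Nullity = 10 - (7 - 1) = 10 - 6 = 4.

4


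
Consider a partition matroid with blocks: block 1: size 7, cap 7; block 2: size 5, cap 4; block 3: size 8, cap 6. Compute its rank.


Rank of a partition matroid = sum of min(|Si|, ci) for each block.
= min(7,7) + min(5,4) + min(8,6)
= 7 + 4 + 6
= 17.

17


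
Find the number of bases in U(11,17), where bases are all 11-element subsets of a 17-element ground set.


Bases of U(11,17) are all 11-element subsets of the 17-element ground set.
Number of bases = C(17,11).
C(17,11) = 17! / (11! * 6!) = 12376.

12376


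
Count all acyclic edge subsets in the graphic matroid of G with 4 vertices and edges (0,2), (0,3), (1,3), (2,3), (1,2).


An independent set in a graphic matroid is an acyclic edge subset.
G has 4 vertices and 5 edges.
Enumerate all 2^5 = 32 subsets, checking for acyclicity.
Total independent sets = 24.

24


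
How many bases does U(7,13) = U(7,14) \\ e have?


Deleting e from U(7,14) gives U(7,13) since n > r.
Bases of U(7,13) = (13 choose 7) = 1716.

1716


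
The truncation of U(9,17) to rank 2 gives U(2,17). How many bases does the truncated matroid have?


Truncating U(9,17) to rank 2 gives U(2,17).
Bases of U(2,17) are all 2-element subsets of 17 elements.
Number of bases = C(17,2) = (17 * 16) / (1 * 2) = 136.

136


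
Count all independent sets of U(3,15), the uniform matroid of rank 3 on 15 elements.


Independent sets of U(3,15) are all subsets of size <= 3.
Count = (15 choose 0) + (15 choose 1) + (15 choose 2) + (15 choose 3)
     = 1 + 15 + 105 + 455
     = 576.

576


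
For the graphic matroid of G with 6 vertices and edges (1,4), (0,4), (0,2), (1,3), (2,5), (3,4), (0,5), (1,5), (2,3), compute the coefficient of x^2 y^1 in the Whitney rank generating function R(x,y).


R(x,y) = sum over A in 2^E of x^(r(E)-r(A)) * y^(|A|-r(A)).
G has 6 vertices, 9 edges. r(E) = 5.
Enumerate all 2^9 = 512 subsets.
Count subsets with r(E)-r(A)=2 and |A|-r(A)=1: 15.

15


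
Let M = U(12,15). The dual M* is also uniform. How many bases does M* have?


The dual of U(r,n) is U(n-r, n) = U(3,15).
Bases of U(3,15) are all (3)-element subsets.
|B(M*)| = C(15,3) = (15 * 14 * 13) / (1 * 2 * 3) = 455.

455


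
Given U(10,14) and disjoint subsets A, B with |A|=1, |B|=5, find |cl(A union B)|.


|A union B| = 1 + 5 = 6 (disjoint).
In U(10,14), cl(S) = S if |S| < 10, else cl(S) = E.
Since 6 < 10, cl(A union B) = A union B.
|cl(A union B)| = 6.

6


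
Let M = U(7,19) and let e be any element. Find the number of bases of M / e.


Contracting e from U(7,19) gives U(6,18).
Bases of U(6,18) = (18 choose 6) = 18564.

18564


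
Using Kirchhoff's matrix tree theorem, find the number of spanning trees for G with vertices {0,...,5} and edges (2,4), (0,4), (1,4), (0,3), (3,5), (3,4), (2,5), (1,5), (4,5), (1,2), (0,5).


By Kirchhoff's matrix tree theorem, the number of spanning trees equals
the determinant of any cofactor of the Laplacian matrix L.
G has 6 vertices and 11 edges.
Computing the (5 x 5) cofactor determinant gives 192.

192


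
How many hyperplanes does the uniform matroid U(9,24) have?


Hyperplanes of U(9,24) are flats of rank 8.
In a uniform matroid, these are exactly the (8)-element subsets.
Count = C(24,8) = 735471.

735471


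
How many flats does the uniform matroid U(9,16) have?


Flats of U(9,16): every subset of size < 9 is a flat, plus E itself.
Count = C(16,0) + C(16,1) + C(16,2) + C(16,3) + C(16,4) + C(16,5) + C(16,6) + C(16,7) + C(16,8) + 1
     = 1 + 16 + 120 + 560 + 1820 + 4368 + 8008 + 11440 + 12870 + 1
     = 39204.

39204


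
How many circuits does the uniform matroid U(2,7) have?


In U(2,7), circuits are the (3)-element subsets.
Any set of 3 elements is dependent, and removing any one element gives
an independent set of size 2, so it is a minimal dependent set.
Number of circuits = C(7,3) = (7 * 6 * 5) / (1 * 2 * 3) = 35.

35


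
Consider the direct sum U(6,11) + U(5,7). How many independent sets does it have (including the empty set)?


For a direct sum, |I(M1+M2)| = |I(M1)| * |I(M2)|.
|I(U(6,11))| = sum C(11,k) for k=0..6 = 1486.
|I(U(5,7))| = sum C(7,k) for k=0..5 = 120.
Total = 1486 * 120 = 178320.

178320


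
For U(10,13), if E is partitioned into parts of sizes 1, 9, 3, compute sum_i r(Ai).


r(Ai) = min(|Ai|, 10) for each part.
Sum = min(1,10) + min(9,10) + min(3,10)
    = 1 + 9 + 3
    = 13.

13


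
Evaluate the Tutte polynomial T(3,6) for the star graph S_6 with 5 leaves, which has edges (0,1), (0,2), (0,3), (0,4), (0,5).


A star on 6 vertices is a tree with 5 edges.
T(x,y) = x^(5) for any tree.
T(3,6) = 3^5 = 243.

243


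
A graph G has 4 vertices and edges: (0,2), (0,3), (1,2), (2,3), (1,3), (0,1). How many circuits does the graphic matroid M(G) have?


A circuit in a graphic matroid = edge set of a simple cycle.
G has 4 vertices and 6 edges.
Enumerating all minimal edge subsets forming cycles...
Total circuits found: 7.

7


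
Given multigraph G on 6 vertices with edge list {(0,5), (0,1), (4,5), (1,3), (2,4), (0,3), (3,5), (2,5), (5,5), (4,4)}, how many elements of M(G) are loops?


In a graphic matroid, a loop is a self-loop edge (u,u) with rank 0.
Examining all 10 edges for self-loops...
Self-loops found: (5,5), (4,4)
Number of loops = 2.

2


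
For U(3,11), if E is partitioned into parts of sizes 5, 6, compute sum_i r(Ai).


r(Ai) = min(|Ai|, 3) for each part.
Sum = min(5,3) + min(6,3)
    = 3 + 3
    = 6.

6


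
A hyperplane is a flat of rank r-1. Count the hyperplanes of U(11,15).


Hyperplanes of U(11,15) are flats of rank 10.
In a uniform matroid, these are exactly the (10)-element subsets.
Count = C(15,10) = 15! / (10! * 5!) = 3003.

3003


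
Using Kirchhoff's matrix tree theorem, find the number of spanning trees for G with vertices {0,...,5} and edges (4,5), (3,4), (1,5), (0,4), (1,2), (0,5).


By Kirchhoff's matrix tree theorem, the number of spanning trees equals
the determinant of any cofactor of the Laplacian matrix L.
G has 6 vertices and 6 edges.
Computing the (5 x 5) cofactor determinant gives 3.

3


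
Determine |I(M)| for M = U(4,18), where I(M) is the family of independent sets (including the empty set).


Independent sets of U(4,18) are all subsets of size <= 4.
Count = C(18,0) + C(18,1) + C(18,2) + C(18,3) + C(18,4)
     = 1 + 18 + 153 + 816 + 3060
     = 4048.

4048


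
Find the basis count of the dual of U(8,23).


The dual of U(r,n) is U(n-r, n) = U(15,23).
Bases of U(15,23) are all (15)-element subsets.
|B(M*)| = C(23,15) = 23! / (15! * 8!) = 490314.

490314


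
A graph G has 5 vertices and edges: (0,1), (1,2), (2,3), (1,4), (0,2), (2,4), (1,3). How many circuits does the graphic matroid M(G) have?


A circuit in a graphic matroid = edge set of a simple cycle.
G has 5 vertices and 7 edges.
Enumerating all minimal edge subsets forming cycles...
Total circuits found: 6.

6


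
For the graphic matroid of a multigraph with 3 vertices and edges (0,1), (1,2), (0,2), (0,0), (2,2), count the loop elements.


In a graphic matroid, a loop is a self-loop edge (u,u) with rank 0.
Examining all 5 edges for self-loops...
Self-loops found: (0,0), (2,2)
Number of loops = 2.

2


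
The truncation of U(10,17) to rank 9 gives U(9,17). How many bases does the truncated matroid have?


Truncating U(10,17) to rank 9 gives U(9,17).
Bases of U(9,17) are all 9-element subsets of 17 elements.
Number of bases = (17 choose 9) = 24310.

24310


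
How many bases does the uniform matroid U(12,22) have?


Bases of U(12,22) are all 12-element subsets of the 22-element ground set.
Number of bases = C(22,12).
C(22,12) = 646646.

646646


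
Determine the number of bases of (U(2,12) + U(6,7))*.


(M1+M2)* = M1* + M2*.
M1* = U(10,12), bases: C(12,10) = 66.
M2* = U(1,7), bases: C(7,1) = 7.
|B(M*)| = 66 * 7 = 462.

462


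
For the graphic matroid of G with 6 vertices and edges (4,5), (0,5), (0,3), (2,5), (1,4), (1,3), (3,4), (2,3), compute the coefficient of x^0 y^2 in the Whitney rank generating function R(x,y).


R(x,y) = sum over A in 2^E of x^(r(E)-r(A)) * y^(|A|-r(A)).
G has 6 vertices, 8 edges. r(E) = 5.
Enumerate all 2^8 = 256 subsets.
Count subsets with r(E)-r(A)=0 and |A|-r(A)=2: 8.

8


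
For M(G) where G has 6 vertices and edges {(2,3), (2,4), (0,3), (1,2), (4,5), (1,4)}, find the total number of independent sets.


An independent set in a graphic matroid is an acyclic edge subset.
G has 6 vertices and 6 edges.
Enumerate all 2^6 = 64 subsets, checking for acyclicity.
Total independent sets = 56.

56


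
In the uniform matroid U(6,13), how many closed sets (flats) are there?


Flats of U(6,13): every subset of size < 6 is a flat, plus E itself.
Count = (13 choose 0) + (13 choose 1) + (13 choose 2) + (13 choose 3) + (13 choose 4) + (13 choose 5) + 1
     = 1 + 13 + 78 + 286 + 715 + 1287 + 1
     = 2381.

2381


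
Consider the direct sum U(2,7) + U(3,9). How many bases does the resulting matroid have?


Bases of a direct sum M1 + M2: |B| = |B(M1)| * |B(M2)|.
|B(U(2,7))| = C(7,2) = 21.
|B(U(3,9))| = C(9,3) = 84.
Total bases = 21 * 84 = 1764.

1764


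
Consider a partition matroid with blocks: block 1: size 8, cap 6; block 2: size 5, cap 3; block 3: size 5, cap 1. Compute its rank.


Rank of a partition matroid = sum of min(|Si|, ci) for each block.
= min(8,6) + min(5,3) + min(5,1)
= 6 + 3 + 1
= 10.

10


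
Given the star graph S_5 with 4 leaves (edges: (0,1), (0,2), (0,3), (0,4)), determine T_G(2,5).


A star on 5 vertices is a tree with 4 edges.
T(x,y) = x^(4) for any tree.
T(2,5) = 2^4 = 16.

16


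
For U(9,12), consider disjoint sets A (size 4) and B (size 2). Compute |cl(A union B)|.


|A union B| = 4 + 2 = 6 (disjoint).
In U(9,12), cl(S) = S if |S| < 9, else cl(S) = E.
Since 6 < 9, cl(A union B) = A union B.
|cl(A union B)| = 6.

6


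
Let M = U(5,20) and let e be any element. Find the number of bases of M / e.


Contracting e from U(5,20) gives U(4,19).
Bases of U(4,19) = (19 choose 4) = 3876.

3876


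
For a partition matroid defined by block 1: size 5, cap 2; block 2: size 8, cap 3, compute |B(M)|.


A basis picks exactly ci elements from block i.
Number of bases = product of C(|Si|, ci).
= C(5,2) * C(8,3)
= 10 * 56
= 560.

560


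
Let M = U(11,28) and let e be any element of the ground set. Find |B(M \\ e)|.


Deleting e from U(11,28) gives U(11,27) since n > r.
Bases of U(11,27) = (27 choose 11) = 13037895.

13037895


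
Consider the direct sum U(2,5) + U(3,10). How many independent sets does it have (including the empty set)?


For a direct sum, |I(M1+M2)| = |I(M1)| * |I(M2)|.
|I(U(2,5))| = sum C(5,k) for k=0..2 = 16.
|I(U(3,10))| = sum C(10,k) for k=0..3 = 176.
Total = 16 * 176 = 2816.

2816


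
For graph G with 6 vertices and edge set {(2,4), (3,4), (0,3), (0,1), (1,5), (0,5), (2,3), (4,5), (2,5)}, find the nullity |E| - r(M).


Cycle rank (nullity) = |E| - r(M) = |E| - (|V| - c).
|E| = 9, |V| = 6, c = 1.
Nullity = 9 - (6 - 1) = 9 - 5 = 4.

4


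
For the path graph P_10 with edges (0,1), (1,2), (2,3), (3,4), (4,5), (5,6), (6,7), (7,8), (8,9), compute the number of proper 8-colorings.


P(P_10, k) = k * (k-1)^(9).
P(8) = 8 * 7^9 = 8 * 40353607 = 322828856.

322828856


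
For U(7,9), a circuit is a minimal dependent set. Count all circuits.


In U(7,9), circuits are the (8)-element subsets.
Any set of 8 elements is dependent, and removing any one element gives
an independent set of size 7, so it is a minimal dependent set.
Number of circuits = (9 choose 8) = 9.

9


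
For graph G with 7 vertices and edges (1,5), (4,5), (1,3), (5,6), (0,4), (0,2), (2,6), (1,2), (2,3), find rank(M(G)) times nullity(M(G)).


r(M) = |V| - c = 7 - 1 = 6.
nullity = |E| - r(M) = 9 - 6 = 3.
Product = 6 * 3 = 18.

18


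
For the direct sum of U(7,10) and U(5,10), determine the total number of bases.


Bases of a direct sum M1 + M2: |B| = |B(M1)| * |B(M2)|.
|B(U(7,10))| = C(10,7) = 120.
|B(U(5,10))| = C(10,5) = 252.
Total bases = 120 * 252 = 30240.

30240


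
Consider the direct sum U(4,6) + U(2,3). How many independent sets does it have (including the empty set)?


For a direct sum, |I(M1+M2)| = |I(M1)| * |I(M2)|.
|I(U(4,6))| = sum C(6,k) for k=0..4 = 57.
|I(U(2,3))| = sum C(3,k) for k=0..2 = 7.
Total = 57 * 7 = 399.

399


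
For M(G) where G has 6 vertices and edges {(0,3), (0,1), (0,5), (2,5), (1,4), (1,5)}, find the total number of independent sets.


An independent set in a graphic matroid is an acyclic edge subset.
G has 6 vertices and 6 edges.
Enumerate all 2^6 = 64 subsets, checking for acyclicity.
Total independent sets = 56.

56


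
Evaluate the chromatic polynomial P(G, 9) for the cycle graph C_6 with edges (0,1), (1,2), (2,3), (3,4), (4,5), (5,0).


P(C_6, k) = (k-1)^6 + (-1)^6*(k-1).
P(9) = (8)^6 + 8
= 262144 + 8 = 262152.

262152


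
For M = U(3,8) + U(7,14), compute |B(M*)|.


(M1+M2)* = M1* + M2*.
M1* = U(5,8), bases: C(8,5) = 56.
M2* = U(7,14), bases: C(14,7) = 3432.
|B(M*)| = 56 * 3432 = 192192.

192192


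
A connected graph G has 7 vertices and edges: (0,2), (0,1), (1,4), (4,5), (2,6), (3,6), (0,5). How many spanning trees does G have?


By Kirchhoff's matrix tree theorem, the number of spanning trees equals
the determinant of any cofactor of the Laplacian matrix L.
G has 7 vertices and 7 edges.
Computing the (6 x 6) cofactor determinant gives 4.

4


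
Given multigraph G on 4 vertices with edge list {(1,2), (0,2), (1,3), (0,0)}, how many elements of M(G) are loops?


In a graphic matroid, a loop is a self-loop edge (u,u) with rank 0.
Examining all 4 edges for self-loops...
Self-loops found: (0,0)
Number of loops = 1.

1


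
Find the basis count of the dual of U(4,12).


The dual of U(r,n) is U(n-r, n) = U(8,12).
Bases of U(8,12) are all (8)-element subsets.
|B(M*)| = (12 choose 8) = 495.

495


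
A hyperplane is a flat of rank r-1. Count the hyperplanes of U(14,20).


Hyperplanes of U(14,20) are flats of rank 13.
In a uniform matroid, these are exactly the (13)-element subsets.
Count = (20 choose 13) = 77520.

77520


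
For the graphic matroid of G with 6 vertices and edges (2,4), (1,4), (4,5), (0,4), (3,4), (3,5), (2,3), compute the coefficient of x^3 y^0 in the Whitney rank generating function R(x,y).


R(x,y) = sum over A in 2^E of x^(r(E)-r(A)) * y^(|A|-r(A)).
G has 6 vertices, 7 edges. r(E) = 5.
Enumerate all 2^7 = 128 subsets.
Count subsets with r(E)-r(A)=3 and |A|-r(A)=0: 21.

21


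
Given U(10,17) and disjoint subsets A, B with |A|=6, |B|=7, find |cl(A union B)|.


|A union B| = 6 + 7 = 13 (disjoint).
In U(10,17), cl(S) = S if |S| < 10, else cl(S) = E.
Since 13 >= 10, cl(A union B) = E.
|cl(A union B)| = 17.

17


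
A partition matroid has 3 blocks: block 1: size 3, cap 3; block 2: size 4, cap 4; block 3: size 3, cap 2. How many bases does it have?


A basis picks exactly ci elements from block i.
Number of bases = product of C(|Si|, ci).
= C(3,3) * C(4,4) * C(3,2)
= 1 * 1 * 3
= 3.

3


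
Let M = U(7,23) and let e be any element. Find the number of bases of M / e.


Contracting e from U(7,23) gives U(6,22).
Bases of U(6,22) = C(22,6) = 22! / (6! * 16!) = 74613.

74613


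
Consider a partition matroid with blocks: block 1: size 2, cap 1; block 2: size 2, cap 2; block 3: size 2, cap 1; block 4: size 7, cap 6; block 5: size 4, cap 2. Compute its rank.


Rank of a partition matroid = sum of min(|Si|, ci) for each block.
= min(2,1) + min(2,2) + min(2,1) + min(7,6) + min(4,2)
= 1 + 2 + 1 + 6 + 2
= 12.

12


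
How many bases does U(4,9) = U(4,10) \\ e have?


Deleting e from U(4,10) gives U(4,9) since n > r.
Bases of U(4,9) = C(9,4) = (9 * 8 * 7 * 6) / (1 * 2 * 3 * 4) = 126.

126


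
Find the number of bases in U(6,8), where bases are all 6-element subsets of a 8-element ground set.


Bases of U(6,8) are all 6-element subsets of the 8-element ground set.
Number of bases = C(8,6).
(8 choose 6) = 28.

28


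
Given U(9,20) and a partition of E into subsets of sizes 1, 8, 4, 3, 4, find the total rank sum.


r(Ai) = min(|Ai|, 9) for each part.
Sum = min(1,9) + min(8,9) + min(4,9) + min(3,9) + min(4,9)
    = 1 + 8 + 4 + 3 + 4
    = 20.

20


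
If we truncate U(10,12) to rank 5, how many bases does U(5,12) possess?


Truncating U(10,12) to rank 5 gives U(5,12).
Bases of U(5,12) are all 5-element subsets of 12 elements.
Number of bases = (12 choose 5) = 792.

792


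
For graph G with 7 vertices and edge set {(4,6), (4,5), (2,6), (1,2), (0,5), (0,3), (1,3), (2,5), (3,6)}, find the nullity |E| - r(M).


Cycle rank (nullity) = |E| - r(M) = |E| - (|V| - c).
|E| = 9, |V| = 7, c = 1.
Nullity = 9 - (7 - 1) = 9 - 6 = 3.

3


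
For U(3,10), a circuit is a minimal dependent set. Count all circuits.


In U(3,10), circuits are the (4)-element subsets.
Any set of 4 elements is dependent, and removing any one element gives
an independent set of size 3, so it is a minimal dependent set.
Number of circuits = C(10,4) = (10 * 9 * 8 * 7) / (1 * 2 * 3 * 4) = 210.

210


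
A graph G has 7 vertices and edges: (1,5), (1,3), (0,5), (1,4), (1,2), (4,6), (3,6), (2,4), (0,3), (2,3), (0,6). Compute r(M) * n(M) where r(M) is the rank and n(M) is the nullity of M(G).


r(M) = |V| - c = 7 - 1 = 6.
nullity = |E| - r(M) = 11 - 6 = 5.
Product = 6 * 5 = 30.

30


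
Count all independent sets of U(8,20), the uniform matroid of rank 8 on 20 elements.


Independent sets of U(8,20) are all subsets of size <= 8.
Count = C(20,0) + C(20,1) + C(20,2) + C(20,3) + C(20,4) + C(20,5) + C(20,6) + C(20,7) + C(20,8)
     = 1 + 20 + 190 + 1140 + 4845 + 15504 + 38760 + 77520 + 125970
     = 263950.

263950


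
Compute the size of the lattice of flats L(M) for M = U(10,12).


Flats of U(10,12): every subset of size < 10 is a flat, plus E itself.
Count = (12 choose 0) + (12 choose 1) + (12 choose 2) + (12 choose 3) + (12 choose 4) + (12 choose 5) + (12 choose 6) + (12 choose 7) + (12 choose 8) + (12 choose 9) + 1
     = 1 + 12 + 66 + 220 + 495 + 792 + 924 + 792 + 495 + 220 + 1
     = 4018.

4018


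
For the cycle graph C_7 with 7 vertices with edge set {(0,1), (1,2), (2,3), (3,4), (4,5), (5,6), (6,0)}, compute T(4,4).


T(C_7; x,y) = x + x^2 + ... + x^(6) + y.
T(4,4) = 4^1 + 4^2 + 4^3 + 4^4 + 4^5 + 4^6 + 4
= 4 + 16 + 64 + 256 + 1024 + 4096 + 4
= 5464.

5464


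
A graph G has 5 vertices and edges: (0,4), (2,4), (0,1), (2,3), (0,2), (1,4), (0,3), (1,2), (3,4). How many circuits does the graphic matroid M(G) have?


A circuit in a graphic matroid = edge set of a simple cycle.
G has 5 vertices and 9 edges.
Enumerating all minimal edge subsets forming cycles...
Total circuits found: 22.

22


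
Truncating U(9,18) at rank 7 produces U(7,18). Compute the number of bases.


Truncating U(9,18) to rank 7 gives U(7,18).
Bases of U(7,18) are all 7-element subsets of 18 elements.
Number of bases = C(18,7) = 31824.

31824


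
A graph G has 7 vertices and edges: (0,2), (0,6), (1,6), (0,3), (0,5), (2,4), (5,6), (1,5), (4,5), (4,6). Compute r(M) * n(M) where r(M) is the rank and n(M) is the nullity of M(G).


r(M) = |V| - c = 7 - 1 = 6.
nullity = |E| - r(M) = 10 - 6 = 4.
Product = 6 * 4 = 24.

24


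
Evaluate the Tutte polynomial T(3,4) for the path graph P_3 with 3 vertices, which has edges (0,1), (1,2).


A path on 3 vertices is a tree with 2 edges.
T(x,y) = x^(2) for any tree.
T(3,4) = 3^2 = 9.

9


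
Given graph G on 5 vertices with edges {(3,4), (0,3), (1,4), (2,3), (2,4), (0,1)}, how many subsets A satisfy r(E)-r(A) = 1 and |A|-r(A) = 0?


R(x,y) = sum over A in 2^E of x^(r(E)-r(A)) * y^(|A|-r(A)).
G has 5 vertices, 6 edges. r(E) = 4.
Enumerate all 2^6 = 64 subsets.
Count subsets with r(E)-r(A)=1 and |A|-r(A)=0: 19.

19


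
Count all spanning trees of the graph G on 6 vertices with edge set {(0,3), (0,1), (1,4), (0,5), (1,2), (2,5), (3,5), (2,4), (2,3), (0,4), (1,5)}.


By Kirchhoff's matrix tree theorem, the number of spanning trees equals
the determinant of any cofactor of the Laplacian matrix L.
G has 6 vertices and 11 edges.
Computing the (5 x 5) cofactor determinant gives 224.

224


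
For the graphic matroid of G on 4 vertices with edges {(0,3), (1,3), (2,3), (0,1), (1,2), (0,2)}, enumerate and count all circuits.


A circuit in a graphic matroid = edge set of a simple cycle.
G has 4 vertices and 6 edges.
Enumerating all minimal edge subsets forming cycles...
Total circuits found: 7.

7


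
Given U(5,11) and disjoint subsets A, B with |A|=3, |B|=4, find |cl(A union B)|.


|A union B| = 3 + 4 = 7 (disjoint).
In U(5,11), cl(S) = S if |S| < 5, else cl(S) = E.
Since 7 >= 5, cl(A union B) = E.
|cl(A union B)| = 11.

11


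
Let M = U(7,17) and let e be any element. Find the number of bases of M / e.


Contracting e from U(7,17) gives U(6,16).
Bases of U(6,16) = C(16,6) = 8008.

8008


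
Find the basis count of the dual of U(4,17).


The dual of U(r,n) is U(n-r, n) = U(13,17).
Bases of U(13,17) are all (13)-element subsets.
|B(M*)| = (17 choose 13) = 2380.

2380


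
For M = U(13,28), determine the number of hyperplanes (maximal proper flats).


Hyperplanes of U(13,28) are flats of rank 12.
In a uniform matroid, these are exactly the (12)-element subsets.
Count = (28 choose 12) = 30421755.

30421755


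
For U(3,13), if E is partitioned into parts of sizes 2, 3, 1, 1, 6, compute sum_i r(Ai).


r(Ai) = min(|Ai|, 3) for each part.
Sum = min(2,3) + min(3,3) + min(1,3) + min(1,3) + min(6,3)
    = 2 + 3 + 1 + 1 + 3
    = 10.

10


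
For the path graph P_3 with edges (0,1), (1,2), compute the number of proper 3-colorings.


P(P_3, k) = k * (k-1)^(2).
P(3) = 3 * 2^2 = 3 * 4 = 12.

12


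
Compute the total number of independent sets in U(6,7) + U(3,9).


For a direct sum, |I(M1+M2)| = |I(M1)| * |I(M2)|.
|I(U(6,7))| = sum C(7,k) for k=0..6 = 127.
|I(U(3,9))| = sum C(9,k) for k=0..3 = 130.
Total = 127 * 130 = 16510.

16510


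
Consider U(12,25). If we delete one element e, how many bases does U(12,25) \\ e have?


Deleting e from U(12,25) gives U(12,24) since n > r.
Bases of U(12,24) = C(24,12) = 2704156.

2704156


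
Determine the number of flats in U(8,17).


Flats of U(8,17): every subset of size < 8 is a flat, plus E itself.
Count = (17 choose 0) + (17 choose 1) + (17 choose 2) + (17 choose 3) + (17 choose 4) + (17 choose 5) + (17 choose 6) + (17 choose 7) + 1
     = 1 + 17 + 136 + 680 + 2380 + 6188 + 12376 + 19448 + 1
     = 41227.

41227


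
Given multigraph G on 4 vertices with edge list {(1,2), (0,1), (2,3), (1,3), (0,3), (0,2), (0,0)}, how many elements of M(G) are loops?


In a graphic matroid, a loop is a self-loop edge (u,u) with rank 0.
Examining all 7 edges for self-loops...
Self-loops found: (0,0)
Number of loops = 1.

1
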